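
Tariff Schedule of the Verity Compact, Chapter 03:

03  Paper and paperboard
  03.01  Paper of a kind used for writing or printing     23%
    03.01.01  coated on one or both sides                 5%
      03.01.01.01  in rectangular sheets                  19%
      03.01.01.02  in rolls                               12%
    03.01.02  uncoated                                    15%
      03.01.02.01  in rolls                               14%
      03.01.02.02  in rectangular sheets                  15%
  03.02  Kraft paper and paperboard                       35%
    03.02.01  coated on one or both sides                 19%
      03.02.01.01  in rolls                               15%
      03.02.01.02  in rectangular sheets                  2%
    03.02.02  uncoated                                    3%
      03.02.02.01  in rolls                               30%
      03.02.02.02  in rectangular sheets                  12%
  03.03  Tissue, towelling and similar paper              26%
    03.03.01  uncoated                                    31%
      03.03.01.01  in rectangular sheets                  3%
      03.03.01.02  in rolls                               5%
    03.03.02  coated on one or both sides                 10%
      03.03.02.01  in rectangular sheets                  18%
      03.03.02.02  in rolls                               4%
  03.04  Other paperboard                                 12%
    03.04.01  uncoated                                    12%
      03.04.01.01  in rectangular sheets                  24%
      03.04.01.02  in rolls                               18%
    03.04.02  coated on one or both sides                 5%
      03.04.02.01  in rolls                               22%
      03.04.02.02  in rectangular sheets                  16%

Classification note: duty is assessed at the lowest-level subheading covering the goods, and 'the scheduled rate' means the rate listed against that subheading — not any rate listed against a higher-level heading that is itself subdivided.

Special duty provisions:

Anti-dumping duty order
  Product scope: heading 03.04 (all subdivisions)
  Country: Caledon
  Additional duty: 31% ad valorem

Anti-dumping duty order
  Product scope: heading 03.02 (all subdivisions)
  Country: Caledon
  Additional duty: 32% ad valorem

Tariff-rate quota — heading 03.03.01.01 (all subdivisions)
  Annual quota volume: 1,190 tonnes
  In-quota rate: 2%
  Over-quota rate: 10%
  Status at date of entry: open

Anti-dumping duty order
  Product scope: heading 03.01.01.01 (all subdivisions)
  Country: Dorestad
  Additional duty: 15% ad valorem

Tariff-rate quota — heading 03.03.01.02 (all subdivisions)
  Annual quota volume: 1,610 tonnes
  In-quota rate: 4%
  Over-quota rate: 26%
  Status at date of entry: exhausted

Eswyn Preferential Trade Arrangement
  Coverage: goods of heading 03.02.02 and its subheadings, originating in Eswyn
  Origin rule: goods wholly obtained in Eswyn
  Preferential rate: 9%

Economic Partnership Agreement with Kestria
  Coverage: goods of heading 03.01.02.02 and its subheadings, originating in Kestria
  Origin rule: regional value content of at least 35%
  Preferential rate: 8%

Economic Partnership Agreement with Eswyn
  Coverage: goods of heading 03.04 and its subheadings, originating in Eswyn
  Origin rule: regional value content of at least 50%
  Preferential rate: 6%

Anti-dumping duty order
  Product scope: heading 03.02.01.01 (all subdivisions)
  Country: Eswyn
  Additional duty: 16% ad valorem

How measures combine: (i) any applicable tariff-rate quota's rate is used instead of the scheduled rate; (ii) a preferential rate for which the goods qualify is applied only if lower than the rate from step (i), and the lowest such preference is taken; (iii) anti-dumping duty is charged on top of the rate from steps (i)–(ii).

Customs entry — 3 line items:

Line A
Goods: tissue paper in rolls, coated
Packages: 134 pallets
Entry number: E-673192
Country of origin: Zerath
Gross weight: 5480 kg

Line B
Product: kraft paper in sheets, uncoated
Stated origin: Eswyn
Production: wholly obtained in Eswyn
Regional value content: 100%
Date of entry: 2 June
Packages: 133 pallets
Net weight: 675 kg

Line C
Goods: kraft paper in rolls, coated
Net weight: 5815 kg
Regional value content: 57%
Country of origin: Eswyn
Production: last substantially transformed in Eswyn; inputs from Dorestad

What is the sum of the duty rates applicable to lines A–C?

Line A: tissue paper → 03.03; coated → 03.03.02; in rolls → 03.03.02.02. Scheduled 4%. No special measure applies. → 4%.
Line B: kraft paper → 03.02; uncoated → 03.02.02; in sheets → 03.02.02.02. Scheduled 12%. Eswyn agreement on 03.02.02: wholly obtained → 9% available; Eswyn agreement on 03.04: 03.02.02.02 not covered; preferential 9%. → 9%.
Line C: kraft paper → 03.02; coated → 03.02.01; in rolls → 03.02.01.01. Scheduled 15%. Eswyn agreement on 03.02.02: 03.02.01.01 not covered; Eswyn agreement on 03.04: 03.02.01.01 not covered; anti-dumping (Eswyn, 03.02.01.01): +16%; total 15% + 16% = 31%. → 31%.
Sum: 4% + 9% + 31% = 44%.

44%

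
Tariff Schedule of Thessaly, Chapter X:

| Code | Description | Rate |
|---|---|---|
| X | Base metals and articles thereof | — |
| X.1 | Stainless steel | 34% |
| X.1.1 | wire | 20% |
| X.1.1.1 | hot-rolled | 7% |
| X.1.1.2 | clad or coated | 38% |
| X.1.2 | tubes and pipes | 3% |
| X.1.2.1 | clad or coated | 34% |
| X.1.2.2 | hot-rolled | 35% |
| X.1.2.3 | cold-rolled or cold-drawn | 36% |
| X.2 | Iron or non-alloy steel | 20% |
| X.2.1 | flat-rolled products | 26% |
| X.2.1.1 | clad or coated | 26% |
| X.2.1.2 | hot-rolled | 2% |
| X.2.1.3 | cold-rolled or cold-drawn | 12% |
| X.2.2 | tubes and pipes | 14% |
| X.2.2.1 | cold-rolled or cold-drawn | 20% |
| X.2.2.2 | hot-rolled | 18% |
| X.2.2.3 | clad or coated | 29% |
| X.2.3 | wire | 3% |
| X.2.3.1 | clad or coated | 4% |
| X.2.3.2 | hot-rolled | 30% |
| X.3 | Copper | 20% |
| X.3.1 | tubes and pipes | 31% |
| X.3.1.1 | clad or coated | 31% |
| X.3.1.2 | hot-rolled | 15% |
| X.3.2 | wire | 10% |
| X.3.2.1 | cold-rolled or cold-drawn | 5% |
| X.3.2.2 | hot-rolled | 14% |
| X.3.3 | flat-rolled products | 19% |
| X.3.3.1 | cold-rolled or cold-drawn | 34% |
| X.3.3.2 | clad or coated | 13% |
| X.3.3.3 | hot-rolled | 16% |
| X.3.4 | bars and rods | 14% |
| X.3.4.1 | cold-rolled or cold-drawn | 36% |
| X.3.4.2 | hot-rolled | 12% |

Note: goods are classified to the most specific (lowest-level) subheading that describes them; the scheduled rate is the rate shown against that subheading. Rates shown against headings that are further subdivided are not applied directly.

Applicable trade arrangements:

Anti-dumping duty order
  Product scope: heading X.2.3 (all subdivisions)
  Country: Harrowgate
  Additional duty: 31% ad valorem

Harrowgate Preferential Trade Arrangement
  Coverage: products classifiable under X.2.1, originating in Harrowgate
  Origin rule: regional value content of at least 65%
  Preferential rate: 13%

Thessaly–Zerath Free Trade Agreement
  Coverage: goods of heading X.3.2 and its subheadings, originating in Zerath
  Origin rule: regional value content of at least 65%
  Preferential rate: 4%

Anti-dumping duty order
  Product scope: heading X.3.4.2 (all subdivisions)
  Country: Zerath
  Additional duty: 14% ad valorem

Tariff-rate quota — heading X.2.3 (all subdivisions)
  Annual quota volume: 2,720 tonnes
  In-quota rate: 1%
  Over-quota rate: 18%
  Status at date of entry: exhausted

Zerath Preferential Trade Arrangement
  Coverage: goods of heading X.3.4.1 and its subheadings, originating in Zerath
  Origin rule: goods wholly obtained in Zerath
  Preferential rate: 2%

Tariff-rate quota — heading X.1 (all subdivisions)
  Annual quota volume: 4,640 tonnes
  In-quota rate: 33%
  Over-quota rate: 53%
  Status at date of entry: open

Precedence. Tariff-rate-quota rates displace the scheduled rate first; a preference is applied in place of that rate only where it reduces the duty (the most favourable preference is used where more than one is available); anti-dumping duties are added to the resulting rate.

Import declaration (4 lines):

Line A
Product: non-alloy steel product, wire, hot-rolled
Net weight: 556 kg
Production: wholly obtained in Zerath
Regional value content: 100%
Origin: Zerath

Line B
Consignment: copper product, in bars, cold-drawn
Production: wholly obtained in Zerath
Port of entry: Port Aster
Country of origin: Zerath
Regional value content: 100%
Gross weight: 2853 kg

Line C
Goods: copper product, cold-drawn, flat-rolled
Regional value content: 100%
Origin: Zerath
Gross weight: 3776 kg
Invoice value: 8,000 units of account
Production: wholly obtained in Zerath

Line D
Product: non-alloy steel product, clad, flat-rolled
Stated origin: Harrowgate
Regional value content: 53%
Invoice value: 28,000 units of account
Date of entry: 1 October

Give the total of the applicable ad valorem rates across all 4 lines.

80%

Line A: non-alloy steel → X.2; wire → X.2.3; hot-rolled → X.2.3.2. Scheduled 30%. quota on X.2.3 exhausted → over-quota 18%; Zerath agreement on X.3.2: X.2.3.2 not covered; Zerath agreement on X.3.4.1: X.2.3.2 not covered. → 18%.
Line B: copper → X.3; in bars → X.3.4; cold-drawn → X.3.4.1. Scheduled 36%. Zerath agreement on X.3.2: X.3.4.1 not covered; Zerath agreement on X.3.4.1: wholly obtained → 2% available; preferential 2%. → 2%.
Line C: copper → X.3; flat-rolled → X.3.3; cold-drawn → X.3.3.1. Scheduled 34%. Zerath agreement on X.3.2: X.3.3.1 not covered; Zerath agreement on X.3.4.1: X.3.3.1 not covered. → 34%.
Line D: non-alloy steel → X.2; flat-rolled → X.2.1; clad → X.2.1.1. Scheduled 26%. Harrowgate agreement on X.2.1: RVC < 65%. → 26%.
Sum: 18% + 2% + 34% + 26% = 80%.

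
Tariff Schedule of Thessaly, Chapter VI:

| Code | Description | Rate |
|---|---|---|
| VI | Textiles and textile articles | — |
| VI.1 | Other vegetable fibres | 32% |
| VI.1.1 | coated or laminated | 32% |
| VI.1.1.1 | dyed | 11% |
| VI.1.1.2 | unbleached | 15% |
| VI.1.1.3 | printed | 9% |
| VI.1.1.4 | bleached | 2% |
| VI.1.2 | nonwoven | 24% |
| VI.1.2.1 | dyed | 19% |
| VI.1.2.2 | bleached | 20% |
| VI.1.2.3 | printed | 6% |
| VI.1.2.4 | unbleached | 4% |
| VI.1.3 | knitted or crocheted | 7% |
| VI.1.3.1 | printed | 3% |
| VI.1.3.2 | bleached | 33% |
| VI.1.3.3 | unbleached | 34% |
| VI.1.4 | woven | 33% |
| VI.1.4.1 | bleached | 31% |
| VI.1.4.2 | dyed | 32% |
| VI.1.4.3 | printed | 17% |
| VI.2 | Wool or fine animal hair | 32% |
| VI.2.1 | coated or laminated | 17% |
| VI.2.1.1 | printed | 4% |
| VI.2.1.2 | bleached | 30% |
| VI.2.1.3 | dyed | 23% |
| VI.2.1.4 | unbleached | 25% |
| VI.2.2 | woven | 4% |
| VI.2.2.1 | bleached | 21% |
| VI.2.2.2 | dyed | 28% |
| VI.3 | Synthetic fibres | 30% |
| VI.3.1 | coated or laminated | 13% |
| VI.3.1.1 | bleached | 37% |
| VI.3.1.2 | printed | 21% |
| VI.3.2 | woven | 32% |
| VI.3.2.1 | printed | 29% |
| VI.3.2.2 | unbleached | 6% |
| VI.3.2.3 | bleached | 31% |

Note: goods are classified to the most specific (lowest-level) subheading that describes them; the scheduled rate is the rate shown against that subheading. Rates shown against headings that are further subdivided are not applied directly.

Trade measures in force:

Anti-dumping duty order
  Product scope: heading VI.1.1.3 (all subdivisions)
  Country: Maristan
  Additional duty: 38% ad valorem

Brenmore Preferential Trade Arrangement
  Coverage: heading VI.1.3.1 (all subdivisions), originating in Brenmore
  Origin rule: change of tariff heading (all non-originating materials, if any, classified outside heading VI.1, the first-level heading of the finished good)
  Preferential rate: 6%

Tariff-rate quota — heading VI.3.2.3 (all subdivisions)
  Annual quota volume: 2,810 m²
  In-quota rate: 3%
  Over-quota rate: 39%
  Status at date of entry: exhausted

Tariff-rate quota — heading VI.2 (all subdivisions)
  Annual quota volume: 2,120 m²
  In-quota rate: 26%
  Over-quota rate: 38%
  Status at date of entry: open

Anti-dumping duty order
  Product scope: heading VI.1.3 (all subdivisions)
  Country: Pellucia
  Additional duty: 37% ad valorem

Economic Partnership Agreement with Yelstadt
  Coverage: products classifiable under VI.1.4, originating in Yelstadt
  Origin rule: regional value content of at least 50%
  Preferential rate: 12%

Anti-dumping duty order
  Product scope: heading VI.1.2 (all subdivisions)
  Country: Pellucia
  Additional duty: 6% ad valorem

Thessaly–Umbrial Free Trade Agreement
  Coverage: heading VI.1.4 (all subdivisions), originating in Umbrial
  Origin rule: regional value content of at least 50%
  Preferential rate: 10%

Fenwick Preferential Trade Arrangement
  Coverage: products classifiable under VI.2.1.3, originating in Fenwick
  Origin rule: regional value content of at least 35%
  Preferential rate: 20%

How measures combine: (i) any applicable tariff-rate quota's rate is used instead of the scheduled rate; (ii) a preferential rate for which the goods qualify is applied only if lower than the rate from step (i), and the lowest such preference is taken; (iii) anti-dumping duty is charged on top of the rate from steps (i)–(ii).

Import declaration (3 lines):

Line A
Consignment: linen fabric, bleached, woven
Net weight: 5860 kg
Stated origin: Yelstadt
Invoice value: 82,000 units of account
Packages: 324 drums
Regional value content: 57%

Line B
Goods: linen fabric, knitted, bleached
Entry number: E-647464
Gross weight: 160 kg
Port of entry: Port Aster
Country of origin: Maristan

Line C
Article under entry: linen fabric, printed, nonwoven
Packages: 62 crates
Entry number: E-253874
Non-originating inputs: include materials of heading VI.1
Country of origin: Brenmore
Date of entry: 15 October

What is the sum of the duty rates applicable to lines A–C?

Line A: linen → VI.1; woven → VI.1.4; bleached → VI.1.4.1. Scheduled 31%. Yelstadt agreement on VI.1.4: RVC ≥ 50% → 12% available; preferential 12%. → 12%.
Line B: linen → VI.1; knitted → VI.1.3; bleached → VI.1.3.2. Scheduled 33%. No special measure applies. → 33%.
Line C: linen → VI.1; nonwoven → VI.1.2; printed → VI.1.2.3. Scheduled 6%. Brenmore agreement on VI.1.3.1: VI.1.2.3 not covered. → 6%.
Sum: 12% + 33% + 6% = 51%.

51%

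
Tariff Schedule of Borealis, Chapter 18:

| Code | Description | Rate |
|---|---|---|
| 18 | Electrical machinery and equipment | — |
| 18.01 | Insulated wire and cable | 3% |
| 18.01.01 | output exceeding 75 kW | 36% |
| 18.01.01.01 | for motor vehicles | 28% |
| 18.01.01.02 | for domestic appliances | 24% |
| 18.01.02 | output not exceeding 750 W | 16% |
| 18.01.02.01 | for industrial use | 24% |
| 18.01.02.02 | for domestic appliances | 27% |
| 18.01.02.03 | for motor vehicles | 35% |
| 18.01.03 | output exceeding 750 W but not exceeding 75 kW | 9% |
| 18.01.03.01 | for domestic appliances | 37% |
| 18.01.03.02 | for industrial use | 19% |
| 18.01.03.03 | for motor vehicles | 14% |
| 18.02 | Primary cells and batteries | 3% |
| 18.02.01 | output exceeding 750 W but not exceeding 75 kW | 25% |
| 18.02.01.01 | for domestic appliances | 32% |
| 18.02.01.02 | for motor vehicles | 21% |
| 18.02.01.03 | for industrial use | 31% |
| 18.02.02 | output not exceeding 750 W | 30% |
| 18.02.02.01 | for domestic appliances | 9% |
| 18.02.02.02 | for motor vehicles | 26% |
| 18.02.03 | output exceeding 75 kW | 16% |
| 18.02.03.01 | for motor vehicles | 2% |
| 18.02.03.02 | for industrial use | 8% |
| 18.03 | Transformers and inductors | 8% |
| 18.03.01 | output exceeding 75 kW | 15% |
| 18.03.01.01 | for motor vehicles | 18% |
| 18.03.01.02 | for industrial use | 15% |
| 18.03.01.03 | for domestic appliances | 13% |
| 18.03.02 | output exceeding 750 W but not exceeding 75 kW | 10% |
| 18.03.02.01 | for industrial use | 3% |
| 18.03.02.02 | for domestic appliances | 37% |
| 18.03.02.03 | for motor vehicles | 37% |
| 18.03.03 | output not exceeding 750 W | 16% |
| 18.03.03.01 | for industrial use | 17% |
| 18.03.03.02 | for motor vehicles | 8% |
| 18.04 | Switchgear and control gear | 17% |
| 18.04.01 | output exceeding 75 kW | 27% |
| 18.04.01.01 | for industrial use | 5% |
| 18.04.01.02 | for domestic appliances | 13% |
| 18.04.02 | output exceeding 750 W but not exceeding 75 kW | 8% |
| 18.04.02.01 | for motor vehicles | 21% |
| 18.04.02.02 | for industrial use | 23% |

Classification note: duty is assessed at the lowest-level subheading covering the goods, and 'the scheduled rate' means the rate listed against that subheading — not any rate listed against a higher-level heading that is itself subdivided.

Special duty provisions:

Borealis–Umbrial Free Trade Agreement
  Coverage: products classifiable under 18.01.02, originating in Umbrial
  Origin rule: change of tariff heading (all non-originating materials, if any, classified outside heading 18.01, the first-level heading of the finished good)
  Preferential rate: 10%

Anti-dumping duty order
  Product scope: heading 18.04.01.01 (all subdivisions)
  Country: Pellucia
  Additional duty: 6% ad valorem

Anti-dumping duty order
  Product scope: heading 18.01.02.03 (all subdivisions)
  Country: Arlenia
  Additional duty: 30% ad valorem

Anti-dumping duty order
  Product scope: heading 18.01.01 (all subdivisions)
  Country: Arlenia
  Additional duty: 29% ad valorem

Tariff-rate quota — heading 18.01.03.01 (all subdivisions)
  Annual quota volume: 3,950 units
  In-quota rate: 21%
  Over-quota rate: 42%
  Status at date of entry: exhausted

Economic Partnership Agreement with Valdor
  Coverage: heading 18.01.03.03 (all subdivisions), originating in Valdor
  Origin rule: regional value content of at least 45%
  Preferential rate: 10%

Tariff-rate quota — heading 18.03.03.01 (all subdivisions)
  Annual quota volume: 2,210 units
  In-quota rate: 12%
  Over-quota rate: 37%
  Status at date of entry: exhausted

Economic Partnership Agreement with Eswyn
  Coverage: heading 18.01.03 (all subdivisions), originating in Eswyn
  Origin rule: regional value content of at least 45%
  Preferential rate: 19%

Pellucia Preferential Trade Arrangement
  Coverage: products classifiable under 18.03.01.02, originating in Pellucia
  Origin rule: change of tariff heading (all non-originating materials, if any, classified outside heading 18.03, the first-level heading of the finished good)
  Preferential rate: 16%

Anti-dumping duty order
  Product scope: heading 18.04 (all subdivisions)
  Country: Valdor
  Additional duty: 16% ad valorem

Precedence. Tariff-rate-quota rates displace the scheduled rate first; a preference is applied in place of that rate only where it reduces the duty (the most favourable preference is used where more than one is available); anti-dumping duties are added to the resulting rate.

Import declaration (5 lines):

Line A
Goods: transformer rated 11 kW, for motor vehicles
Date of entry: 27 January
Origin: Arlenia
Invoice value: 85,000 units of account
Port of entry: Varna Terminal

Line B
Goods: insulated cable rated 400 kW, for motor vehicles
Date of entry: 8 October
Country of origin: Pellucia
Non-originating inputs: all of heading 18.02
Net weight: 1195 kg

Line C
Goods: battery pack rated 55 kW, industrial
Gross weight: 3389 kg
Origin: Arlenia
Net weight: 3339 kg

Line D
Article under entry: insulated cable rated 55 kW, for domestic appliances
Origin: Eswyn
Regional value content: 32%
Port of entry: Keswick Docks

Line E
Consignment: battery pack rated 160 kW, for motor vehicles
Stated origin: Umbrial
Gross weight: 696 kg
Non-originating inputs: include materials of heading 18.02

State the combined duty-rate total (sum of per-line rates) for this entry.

140%

Line A: transformer → 18.03; rated 11 kW → 18.03.02; for motor vehicles → 18.03.02.03. Scheduled 37%. No special measure applies. → 37%.
Line B: insulated cable → 18.01; rated 400 kW → 18.01.01; for motor vehicles → 18.01.01.01. Scheduled 28%. Pellucia agreement on 18.03.01.02: 18.01.01.01 not covered. → 28%.
Line C: battery pack → 18.02; rated 55 kW → 18.02.01; industrial → 18.02.01.03. Scheduled 31%. No special measure applies. → 31%.
Line D: insulated cable → 18.01; rated 55 kW → 18.01.03; for domestic appliances → 18.01.03.01. Scheduled 37%. quota on 18.01.03.01 exhausted → over-quota 42%; Eswyn agreement on 18.01.03: RVC < 45%. → 42%.
Line E: battery pack → 18.02; rated 160 kW → 18.02.03; for motor vehicles → 18.02.03.01. Scheduled 2%. Umbrial agreement on 18.01.02: 18.02.03.01 not covered. → 2%.
Sum: 37% + 28% + 31% + 42% + 2% = 140%.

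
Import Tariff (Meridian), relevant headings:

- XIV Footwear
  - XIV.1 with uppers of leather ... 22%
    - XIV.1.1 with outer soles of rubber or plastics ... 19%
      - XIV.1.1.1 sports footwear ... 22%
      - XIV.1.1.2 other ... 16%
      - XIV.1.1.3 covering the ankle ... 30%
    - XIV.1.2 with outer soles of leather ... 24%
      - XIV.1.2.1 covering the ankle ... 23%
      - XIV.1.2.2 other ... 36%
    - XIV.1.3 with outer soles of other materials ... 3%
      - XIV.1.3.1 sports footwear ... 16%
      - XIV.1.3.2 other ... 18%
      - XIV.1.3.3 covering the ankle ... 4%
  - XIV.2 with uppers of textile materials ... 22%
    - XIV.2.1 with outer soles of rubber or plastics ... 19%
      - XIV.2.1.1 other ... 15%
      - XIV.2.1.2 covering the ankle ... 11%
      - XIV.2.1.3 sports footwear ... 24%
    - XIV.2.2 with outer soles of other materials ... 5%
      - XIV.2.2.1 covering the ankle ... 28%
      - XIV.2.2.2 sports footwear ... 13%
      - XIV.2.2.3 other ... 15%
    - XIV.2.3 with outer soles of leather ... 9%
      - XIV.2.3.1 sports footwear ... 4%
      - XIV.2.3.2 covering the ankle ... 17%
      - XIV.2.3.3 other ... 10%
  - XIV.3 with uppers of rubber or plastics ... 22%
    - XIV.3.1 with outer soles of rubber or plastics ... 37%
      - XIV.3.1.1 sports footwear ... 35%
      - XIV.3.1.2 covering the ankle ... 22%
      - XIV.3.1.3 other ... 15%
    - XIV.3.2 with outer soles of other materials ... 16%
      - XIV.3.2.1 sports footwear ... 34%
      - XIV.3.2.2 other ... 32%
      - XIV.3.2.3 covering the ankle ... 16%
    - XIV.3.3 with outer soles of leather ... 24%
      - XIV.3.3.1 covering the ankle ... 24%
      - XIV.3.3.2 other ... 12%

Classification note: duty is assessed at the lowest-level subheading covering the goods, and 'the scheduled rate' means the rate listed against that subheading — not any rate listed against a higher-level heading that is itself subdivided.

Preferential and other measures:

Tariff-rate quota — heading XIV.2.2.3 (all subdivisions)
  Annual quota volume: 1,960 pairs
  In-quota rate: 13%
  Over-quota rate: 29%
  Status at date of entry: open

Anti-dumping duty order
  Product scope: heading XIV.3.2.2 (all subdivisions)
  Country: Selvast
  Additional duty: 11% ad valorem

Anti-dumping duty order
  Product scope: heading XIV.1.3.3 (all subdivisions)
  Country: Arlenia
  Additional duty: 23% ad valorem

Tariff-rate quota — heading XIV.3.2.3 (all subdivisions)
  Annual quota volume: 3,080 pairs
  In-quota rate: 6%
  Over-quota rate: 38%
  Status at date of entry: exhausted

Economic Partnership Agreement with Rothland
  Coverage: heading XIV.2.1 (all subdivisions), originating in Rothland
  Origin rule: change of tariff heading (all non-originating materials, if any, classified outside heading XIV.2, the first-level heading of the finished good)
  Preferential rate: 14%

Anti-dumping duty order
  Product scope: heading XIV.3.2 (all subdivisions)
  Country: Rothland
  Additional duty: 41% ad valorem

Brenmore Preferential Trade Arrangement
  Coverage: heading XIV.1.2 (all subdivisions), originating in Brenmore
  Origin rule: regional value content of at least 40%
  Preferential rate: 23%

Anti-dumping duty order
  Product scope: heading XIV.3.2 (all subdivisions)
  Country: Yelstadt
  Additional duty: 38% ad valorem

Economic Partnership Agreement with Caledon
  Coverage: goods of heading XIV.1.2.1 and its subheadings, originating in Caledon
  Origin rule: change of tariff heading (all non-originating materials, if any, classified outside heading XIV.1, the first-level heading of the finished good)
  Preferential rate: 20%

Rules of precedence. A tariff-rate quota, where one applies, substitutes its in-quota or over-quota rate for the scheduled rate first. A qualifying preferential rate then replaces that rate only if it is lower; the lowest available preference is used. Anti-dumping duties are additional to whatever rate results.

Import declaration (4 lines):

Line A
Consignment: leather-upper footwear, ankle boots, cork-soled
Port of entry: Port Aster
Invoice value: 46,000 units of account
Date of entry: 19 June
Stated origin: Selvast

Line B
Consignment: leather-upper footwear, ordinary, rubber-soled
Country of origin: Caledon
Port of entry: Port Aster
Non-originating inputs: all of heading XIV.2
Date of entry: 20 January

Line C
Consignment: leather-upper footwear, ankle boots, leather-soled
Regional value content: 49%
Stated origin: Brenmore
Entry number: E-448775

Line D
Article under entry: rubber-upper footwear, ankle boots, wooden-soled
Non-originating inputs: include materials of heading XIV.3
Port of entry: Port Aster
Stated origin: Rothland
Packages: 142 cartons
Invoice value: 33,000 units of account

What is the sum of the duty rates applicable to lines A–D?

Line A: leather-upper → XIV.1; cork-soled → XIV.1.3; ankle boots → XIV.1.3.3. Scheduled 4%. No special measure applies. → 4%.
Line B: leather-upper → XIV.1; rubber-soled → XIV.1.1; ordinary → XIV.1.1.2. Scheduled 16%. Caledon agreement on XIV.1.2.1: XIV.1.1.2 not covered. → 16%.
Line C: leather-upper → XIV.1; leather-soled → XIV.1.2; ankle boots → XIV.1.2.1. Scheduled 23%. Brenmore agreement on XIV.1.2: RVC ≥ 40% → 23% available; preference 23% not lower than 23% → no reduction. → 23%.
Line D: rubber-upper → XIV.3; wooden-soled → XIV.3.2; ankle boots → XIV.3.2.3. Scheduled 16%. quota on XIV.3.2.3 exhausted → over-quota 38%; Rothland agreement on XIV.2.1: XIV.3.2.3 not covered; anti-dumping (Rothland, XIV.3.2): +41%; total 38% + 41% = 79%. → 79%.
Sum: 4% + 16% + 23% + 79% = 122%.

122%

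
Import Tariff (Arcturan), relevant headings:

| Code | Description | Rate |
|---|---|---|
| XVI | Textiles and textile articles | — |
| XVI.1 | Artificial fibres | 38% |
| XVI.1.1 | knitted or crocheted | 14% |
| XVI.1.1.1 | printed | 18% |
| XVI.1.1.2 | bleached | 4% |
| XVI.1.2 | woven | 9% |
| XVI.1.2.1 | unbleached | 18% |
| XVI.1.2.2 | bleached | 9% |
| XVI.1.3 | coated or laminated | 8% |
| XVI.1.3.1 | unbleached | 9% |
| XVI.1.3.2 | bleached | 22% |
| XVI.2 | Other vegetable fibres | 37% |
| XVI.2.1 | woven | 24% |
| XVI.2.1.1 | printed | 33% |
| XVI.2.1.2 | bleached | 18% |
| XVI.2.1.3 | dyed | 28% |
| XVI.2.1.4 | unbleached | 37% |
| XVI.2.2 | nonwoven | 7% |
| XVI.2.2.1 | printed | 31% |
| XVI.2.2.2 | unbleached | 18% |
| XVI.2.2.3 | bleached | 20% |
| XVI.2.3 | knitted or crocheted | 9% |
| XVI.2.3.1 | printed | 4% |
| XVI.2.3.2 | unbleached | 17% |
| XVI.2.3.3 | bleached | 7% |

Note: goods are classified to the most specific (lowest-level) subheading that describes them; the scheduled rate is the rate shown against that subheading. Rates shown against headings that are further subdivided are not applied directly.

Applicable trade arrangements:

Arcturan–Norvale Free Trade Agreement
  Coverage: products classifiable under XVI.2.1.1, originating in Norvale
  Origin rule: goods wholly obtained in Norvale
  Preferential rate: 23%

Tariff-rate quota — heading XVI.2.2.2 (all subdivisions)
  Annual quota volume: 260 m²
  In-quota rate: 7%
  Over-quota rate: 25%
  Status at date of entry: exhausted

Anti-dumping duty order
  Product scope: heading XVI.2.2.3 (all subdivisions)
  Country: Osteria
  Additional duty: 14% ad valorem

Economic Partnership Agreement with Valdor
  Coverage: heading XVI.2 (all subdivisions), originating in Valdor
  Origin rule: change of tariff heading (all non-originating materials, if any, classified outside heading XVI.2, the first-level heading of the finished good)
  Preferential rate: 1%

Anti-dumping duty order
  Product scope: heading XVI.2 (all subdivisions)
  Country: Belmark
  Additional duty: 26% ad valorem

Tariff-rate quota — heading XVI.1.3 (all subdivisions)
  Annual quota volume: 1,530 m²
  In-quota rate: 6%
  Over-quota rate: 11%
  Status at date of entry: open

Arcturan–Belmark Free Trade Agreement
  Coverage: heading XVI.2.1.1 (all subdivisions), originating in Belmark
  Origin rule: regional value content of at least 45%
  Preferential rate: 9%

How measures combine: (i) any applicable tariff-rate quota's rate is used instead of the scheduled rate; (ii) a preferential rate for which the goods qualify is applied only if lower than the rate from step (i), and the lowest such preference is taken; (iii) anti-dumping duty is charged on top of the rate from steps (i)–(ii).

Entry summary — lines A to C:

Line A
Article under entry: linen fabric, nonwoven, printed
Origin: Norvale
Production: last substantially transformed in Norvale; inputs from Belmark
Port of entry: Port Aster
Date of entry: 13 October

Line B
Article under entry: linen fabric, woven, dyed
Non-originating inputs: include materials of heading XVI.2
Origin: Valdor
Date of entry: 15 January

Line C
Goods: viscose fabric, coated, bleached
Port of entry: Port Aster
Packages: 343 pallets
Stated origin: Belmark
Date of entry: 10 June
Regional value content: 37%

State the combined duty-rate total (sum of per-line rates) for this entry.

Line A: linen → XVI.2; nonwoven → XVI.2.2; printed → XVI.2.2.1. Scheduled 31%. Norvale agreement on XVI.2.1.1: XVI.2.2.1 not covered. → 31%.
Line B: linen → XVI.2; woven → XVI.2.1; dyed → XVI.2.1.3. Scheduled 28%. Valdor agreement on XVI.2: CTH not met. → 28%.
Line C: viscose → XVI.1; coated → XVI.1.3; bleached → XVI.1.3.2. Scheduled 22%. quota on XVI.1.3 open → in-quota 6%; Belmark agreement on XVI.2.1.1: XVI.1.3.2 not covered. → 6%.
Sum: 31% + 28% + 6% = 65%.

65%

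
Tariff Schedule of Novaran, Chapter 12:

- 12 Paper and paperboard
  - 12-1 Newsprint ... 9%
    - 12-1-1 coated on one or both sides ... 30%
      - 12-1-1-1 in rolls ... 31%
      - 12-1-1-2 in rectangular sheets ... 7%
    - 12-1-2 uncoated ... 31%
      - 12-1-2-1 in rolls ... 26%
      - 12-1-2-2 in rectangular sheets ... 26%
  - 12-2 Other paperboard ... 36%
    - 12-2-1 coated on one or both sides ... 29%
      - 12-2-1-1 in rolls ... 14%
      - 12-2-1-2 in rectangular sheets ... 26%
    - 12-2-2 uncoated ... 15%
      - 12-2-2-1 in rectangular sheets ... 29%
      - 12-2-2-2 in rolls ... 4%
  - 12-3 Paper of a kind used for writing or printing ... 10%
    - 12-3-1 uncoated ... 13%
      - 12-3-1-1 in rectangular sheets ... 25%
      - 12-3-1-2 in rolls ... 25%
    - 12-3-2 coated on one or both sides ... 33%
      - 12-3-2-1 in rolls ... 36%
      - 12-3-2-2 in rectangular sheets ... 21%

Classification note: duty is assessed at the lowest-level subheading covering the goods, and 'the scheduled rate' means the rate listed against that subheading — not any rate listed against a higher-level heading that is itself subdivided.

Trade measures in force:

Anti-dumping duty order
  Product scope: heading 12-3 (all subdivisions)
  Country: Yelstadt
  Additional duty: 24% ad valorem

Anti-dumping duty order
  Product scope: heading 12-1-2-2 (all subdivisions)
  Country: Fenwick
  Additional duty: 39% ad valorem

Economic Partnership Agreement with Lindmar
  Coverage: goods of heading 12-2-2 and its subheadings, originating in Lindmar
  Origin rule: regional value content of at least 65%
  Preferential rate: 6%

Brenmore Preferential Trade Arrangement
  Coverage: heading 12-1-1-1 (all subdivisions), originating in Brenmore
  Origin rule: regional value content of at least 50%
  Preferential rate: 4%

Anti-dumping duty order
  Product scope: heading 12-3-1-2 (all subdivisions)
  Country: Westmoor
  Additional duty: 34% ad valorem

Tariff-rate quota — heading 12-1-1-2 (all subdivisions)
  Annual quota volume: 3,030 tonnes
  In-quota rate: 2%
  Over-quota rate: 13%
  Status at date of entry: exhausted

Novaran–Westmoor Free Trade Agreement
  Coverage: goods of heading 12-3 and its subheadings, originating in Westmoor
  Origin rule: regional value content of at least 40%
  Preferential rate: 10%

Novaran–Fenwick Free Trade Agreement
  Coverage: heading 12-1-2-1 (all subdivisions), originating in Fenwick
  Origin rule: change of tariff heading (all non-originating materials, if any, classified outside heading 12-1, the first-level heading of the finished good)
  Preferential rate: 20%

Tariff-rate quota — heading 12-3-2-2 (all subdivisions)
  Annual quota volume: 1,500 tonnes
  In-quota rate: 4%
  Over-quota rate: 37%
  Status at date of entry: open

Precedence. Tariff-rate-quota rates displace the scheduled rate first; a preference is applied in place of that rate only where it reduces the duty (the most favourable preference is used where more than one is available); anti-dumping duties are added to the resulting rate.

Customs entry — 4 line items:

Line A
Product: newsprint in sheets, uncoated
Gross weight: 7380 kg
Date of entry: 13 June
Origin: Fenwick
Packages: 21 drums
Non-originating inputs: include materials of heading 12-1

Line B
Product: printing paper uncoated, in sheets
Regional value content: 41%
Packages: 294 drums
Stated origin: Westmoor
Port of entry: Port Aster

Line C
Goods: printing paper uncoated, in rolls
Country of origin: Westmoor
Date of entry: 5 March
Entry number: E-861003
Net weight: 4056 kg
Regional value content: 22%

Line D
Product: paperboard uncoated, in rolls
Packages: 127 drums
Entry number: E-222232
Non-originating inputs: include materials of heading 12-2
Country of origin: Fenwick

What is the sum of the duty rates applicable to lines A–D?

Line A: newsprint → 12-1; uncoated → 12-1-2; in sheets → 12-1-2-2. Scheduled 26%. Fenwick agreement on 12-1-2-1: 12-1-2-2 not covered; anti-dumping (Fenwick, 12-1-2-2): +39%; total 26% + 39% = 65%. → 65%.
Line B: printing paper → 12-3; uncoated → 12-3-1; in sheets → 12-3-1-1. Scheduled 25%. Westmoor agreement on 12-3: RVC ≥ 40% → 10% available; preferential 10%. → 10%.
Line C: printing paper → 12-3; uncoated → 12-3-1; in rolls → 12-3-1-2. Scheduled 25%. Westmoor agreement on 12-3: RVC < 40%; anti-dumping (Westmoor, 12-3-1-2): +34%; total 25% + 34% = 59%. → 59%.
Line D: paperboard → 12-2; uncoated → 12-2-2; in rolls → 12-2-2-2. Scheduled 4%. Fenwick agreement on 12-1-2-1: 12-2-2-2 not covered. → 4%.
Sum: 65% + 10% + 59% + 4% = 138%.

138%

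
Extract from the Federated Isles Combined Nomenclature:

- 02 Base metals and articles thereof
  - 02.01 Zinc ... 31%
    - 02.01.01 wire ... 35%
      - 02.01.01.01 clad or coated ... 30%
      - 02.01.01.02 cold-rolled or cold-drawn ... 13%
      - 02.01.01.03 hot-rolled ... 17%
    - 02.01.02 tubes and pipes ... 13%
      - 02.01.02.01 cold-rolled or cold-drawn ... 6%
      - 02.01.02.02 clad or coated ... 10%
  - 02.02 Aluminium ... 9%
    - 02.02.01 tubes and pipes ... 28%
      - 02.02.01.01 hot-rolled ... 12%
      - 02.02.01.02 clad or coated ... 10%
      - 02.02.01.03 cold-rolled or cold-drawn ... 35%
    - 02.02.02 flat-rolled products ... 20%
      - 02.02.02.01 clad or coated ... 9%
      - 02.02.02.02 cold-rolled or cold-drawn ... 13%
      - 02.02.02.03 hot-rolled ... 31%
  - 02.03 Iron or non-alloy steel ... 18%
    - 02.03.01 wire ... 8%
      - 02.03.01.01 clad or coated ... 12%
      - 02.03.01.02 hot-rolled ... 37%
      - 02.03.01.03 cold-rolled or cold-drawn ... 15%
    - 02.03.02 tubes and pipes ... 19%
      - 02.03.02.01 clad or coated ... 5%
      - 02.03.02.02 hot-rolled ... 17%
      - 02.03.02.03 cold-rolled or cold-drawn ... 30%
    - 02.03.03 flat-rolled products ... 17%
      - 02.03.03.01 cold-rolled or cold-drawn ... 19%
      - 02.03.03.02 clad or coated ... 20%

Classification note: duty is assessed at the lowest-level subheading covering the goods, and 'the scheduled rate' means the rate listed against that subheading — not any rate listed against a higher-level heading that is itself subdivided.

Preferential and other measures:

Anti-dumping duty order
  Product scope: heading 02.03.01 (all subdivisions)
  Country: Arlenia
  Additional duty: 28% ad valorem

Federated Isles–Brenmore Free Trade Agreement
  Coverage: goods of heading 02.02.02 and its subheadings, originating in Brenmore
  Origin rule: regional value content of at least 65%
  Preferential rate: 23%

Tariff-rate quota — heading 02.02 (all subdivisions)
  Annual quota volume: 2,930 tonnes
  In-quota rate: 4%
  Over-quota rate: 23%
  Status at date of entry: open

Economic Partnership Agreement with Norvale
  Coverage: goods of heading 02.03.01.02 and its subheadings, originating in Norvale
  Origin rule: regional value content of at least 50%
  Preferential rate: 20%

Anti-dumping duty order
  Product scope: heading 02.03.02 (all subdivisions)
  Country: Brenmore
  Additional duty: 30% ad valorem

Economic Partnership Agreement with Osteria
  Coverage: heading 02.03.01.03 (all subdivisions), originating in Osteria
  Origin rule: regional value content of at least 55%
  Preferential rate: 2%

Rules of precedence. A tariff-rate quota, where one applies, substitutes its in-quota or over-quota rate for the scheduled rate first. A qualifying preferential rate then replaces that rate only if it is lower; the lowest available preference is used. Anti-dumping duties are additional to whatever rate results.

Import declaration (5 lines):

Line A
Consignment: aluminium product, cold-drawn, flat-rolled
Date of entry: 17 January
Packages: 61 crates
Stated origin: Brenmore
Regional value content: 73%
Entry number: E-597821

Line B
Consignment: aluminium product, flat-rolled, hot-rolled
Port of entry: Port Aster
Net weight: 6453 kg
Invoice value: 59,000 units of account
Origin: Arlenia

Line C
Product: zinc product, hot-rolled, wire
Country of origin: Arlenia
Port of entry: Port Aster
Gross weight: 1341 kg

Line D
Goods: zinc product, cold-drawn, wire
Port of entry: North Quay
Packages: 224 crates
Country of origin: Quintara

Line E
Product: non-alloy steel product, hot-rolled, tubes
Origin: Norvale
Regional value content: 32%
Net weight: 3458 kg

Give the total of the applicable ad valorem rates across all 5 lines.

55%

Line A: aluminium → 02.02; flat-rolled → 02.02.02; cold-drawn → 02.02.02.02. Scheduled 13%. quota on 02.02 open → in-quota 4%; Brenmore agreement on 02.02.02: RVC ≥ 65% → 23% available; preference 23% not lower than 4% → no reduction. → 4%.
Line B: aluminium → 02.02; flat-rolled → 02.02.02; hot-rolled → 02.02.02.03. Scheduled 31%. quota on 02.02 open → in-quota 4%. → 4%.
Line C: zinc → 02.01; wire → 02.01.01; hot-rolled → 02.01.01.03. Scheduled 17%. No special measure applies. → 17%.
Line D: zinc → 02.01; wire → 02.01.01; cold-drawn → 02.01.01.02. Scheduled 13%. No special measure applies. → 13%.
Line E: non-alloy steel → 02.03; tubes → 02.03.02; hot-rolled → 02.03.02.02. Scheduled 17%. Norvale agreement on 02.03.01.02: 02.03.02.02 not covered. → 17%.
Sum: 4% + 4% + 17% + 13% + 17% = 55%.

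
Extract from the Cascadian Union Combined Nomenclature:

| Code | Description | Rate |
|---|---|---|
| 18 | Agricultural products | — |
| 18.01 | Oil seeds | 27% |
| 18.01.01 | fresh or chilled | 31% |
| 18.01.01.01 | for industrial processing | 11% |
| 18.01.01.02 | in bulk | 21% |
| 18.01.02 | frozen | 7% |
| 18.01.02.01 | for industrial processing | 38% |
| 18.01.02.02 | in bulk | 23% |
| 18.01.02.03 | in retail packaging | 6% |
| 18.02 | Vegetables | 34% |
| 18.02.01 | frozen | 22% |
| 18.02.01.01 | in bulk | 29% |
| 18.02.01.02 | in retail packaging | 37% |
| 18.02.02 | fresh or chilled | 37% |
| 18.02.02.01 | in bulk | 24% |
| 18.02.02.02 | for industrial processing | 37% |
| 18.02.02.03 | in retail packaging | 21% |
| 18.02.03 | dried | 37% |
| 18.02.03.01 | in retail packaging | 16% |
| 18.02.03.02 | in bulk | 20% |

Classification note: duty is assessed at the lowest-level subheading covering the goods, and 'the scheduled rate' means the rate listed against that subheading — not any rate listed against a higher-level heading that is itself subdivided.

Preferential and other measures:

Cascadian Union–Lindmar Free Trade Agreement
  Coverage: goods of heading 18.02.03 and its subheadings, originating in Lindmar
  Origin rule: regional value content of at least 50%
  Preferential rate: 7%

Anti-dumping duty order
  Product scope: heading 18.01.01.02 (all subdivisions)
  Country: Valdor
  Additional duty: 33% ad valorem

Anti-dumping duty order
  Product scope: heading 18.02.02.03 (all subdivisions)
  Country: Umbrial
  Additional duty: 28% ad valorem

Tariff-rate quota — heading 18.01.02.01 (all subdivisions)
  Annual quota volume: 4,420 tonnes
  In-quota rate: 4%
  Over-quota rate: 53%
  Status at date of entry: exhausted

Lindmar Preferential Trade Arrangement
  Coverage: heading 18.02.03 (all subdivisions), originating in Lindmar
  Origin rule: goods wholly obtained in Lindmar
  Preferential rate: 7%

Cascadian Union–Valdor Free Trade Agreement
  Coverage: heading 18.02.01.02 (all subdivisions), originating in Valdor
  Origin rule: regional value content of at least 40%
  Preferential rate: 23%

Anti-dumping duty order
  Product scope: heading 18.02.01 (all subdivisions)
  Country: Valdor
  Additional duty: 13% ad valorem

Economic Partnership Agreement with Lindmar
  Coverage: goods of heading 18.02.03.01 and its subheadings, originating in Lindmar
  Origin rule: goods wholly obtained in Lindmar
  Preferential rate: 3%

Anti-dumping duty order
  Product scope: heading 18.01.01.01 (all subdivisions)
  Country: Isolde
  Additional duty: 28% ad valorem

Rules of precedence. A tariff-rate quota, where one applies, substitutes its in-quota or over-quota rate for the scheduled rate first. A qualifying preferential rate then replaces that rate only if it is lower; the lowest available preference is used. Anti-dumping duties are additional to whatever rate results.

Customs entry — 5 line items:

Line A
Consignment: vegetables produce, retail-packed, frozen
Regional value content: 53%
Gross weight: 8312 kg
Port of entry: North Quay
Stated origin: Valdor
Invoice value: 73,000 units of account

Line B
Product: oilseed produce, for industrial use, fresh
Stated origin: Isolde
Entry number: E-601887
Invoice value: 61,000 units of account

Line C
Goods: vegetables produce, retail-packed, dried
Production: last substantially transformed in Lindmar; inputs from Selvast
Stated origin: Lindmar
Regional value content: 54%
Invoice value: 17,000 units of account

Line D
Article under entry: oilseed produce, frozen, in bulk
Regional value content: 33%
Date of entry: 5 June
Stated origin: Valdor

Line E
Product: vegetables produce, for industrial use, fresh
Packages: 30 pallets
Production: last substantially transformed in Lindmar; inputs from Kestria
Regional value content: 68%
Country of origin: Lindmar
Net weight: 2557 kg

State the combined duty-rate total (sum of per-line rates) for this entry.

Line A: vegetables → 18.02; frozen → 18.02.01; retail-packed → 18.02.01.02. Scheduled 37%. Valdor agreement on 18.02.01.02: RVC ≥ 40% → 23% available; preferential 23%; anti-dumping (Valdor, 18.02.01): +13%; total 23% + 13% = 36%. → 36%.
Line B: oilseed → 18.01; fresh → 18.01.01; for industrial use → 18.01.01.01. Scheduled 11%. anti-dumping (Isolde, 18.01.01.01): +28%; total 11% + 28% = 39%. → 39%.
Line C: vegetables → 18.02; dried → 18.02.03; retail-packed → 18.02.03.01. Scheduled 16%. Lindmar agreement on 18.02.03: RVC ≥ 50% → 7% available; Lindmar agreement on 18.02.03: not wholly obtained; Lindmar agreement on 18.02.03.01: not wholly obtained; preferential 7%. → 7%.
Line D: oilseed → 18.01; frozen → 18.01.02; in bulk → 18.01.02.02. Scheduled 23%. Valdor agreement on 18.02.01.02: 18.01.02.02 not covered. → 23%.
Line E: vegetables → 18.02; fresh → 18.02.02; for industrial use → 18.02.02.02. Scheduled 37%. Lindmar agreement on 18.02.03: 18.02.02.02 not covered; Lindmar agreement on 18.02.03: 18.02.02.02 not covered; Lindmar agreement on 18.02.03.01: 18.02.02.02 not covered. → 37%.
Sum: 36% + 39% + 7% + 23% + 37% = 142%.

142%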